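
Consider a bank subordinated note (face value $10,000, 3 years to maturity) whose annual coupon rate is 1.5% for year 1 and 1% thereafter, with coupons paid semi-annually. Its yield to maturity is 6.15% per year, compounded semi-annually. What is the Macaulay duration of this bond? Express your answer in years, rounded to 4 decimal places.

Periodic yield y = 0.03075. Discount each cash flow and weight by its period:
  t   CF        PV=CF/(1+0.03075)^t    t·PV
  1        75.00        72.7626        72.7626
  2        75.00        70.5919       141.1837
  3        50.00        45.6573       136.9718
  4        50.00        44.2952       177.1808
  5        50.00        42.9738       214.8688
  6    10,050.00     8,380.0382    50,280.2295
  Σ                  8,656.3189    51,023.1971
Price P = Σ PV = 8,656.3189.
Macaulay duration = Σ(t·PV) / P = 51,023.1971 / 8,656.3189 = 5.89433 half-year periods.
In years: 5.89433 / 2 = 2.94716 years.

2.9472 years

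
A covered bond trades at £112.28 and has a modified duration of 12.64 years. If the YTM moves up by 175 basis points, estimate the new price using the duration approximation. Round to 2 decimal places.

£87.44

Duration approximation: ΔP/P ≈ -D_mod · Δy = -12.64 × (+0.0175) = -0.221200.
New price ≈ 112.28 × (1 - 0.221200) = 87.443664.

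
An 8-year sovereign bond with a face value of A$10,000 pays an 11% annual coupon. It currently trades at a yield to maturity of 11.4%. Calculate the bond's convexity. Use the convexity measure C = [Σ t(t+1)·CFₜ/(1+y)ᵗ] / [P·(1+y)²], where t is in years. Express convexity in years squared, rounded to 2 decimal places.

36.22

With y = 0.114:
  t   CF        PV=CF/(1+0.114)^t    t·PV        t(t+1)·PV
  1     1,100.00       987.4327       987.4327       1,974.8654
  2     1,100.00       886.3848     1,772.7696       5,318.3088
  3     1,100.00       795.6776     2,387.0327       9,548.1308
  4     1,100.00       714.2528     2,857.0110      14,285.0550
  5     1,100.00       641.1605     3,205.8023      19,234.8138
  6     1,100.00       575.5480     3,453.2879      24,173.0155
  7     1,100.00       516.6499     3,616.5493      28,932.3944
  8    11,100.00     4,679.9526    37,439.6206     336,956.5854
  Σ                  9,797.0587    55,719.5061     440,423.1690
P = 9,797.0587.
Convexity = Σ t(t+1)·PV / [P·(1+y)²] = 440,423.1690 / (9,797.0587 × 1.240996) = 36.22464.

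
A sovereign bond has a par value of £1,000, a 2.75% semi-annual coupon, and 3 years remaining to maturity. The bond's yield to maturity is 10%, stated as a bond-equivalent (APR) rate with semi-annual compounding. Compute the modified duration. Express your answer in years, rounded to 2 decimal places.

Periodic yield y = 0.05. First find Macaulay duration:
  t   CF        PV=CF/(1+0.05)^t    t·PV
  1        13.75        13.0952        13.0952
  2        13.75        12.4717        24.9433
  3        13.75        11.8778        35.6333
  4        13.75        11.3122        45.2486
  5        13.75        10.7735        53.8674
  6     1,013.75       756.4759     4,538.8552
  Σ                    816.0062     4,711.6431
P = 816.0062; Macaulay duration = 4,711.6431 / 816.0062 = 5.77403 half-year periods = 2.88701 years.
Modified duration = D_Mac / (1 + y) = 2.88701 / 1.05 = 2.74954 years.

2.75 years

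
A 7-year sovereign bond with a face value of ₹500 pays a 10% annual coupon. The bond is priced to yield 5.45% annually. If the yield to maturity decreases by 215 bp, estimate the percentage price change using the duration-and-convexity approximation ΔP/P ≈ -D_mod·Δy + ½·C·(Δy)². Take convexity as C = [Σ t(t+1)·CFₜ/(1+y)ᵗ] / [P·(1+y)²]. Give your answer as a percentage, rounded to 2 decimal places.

+12.16%

With y = 0.0545:
  t   CF        PV=CF/(1+0.0545)^t    t·PV        t(t+1)·PV
  1        50.00        47.4158        47.4158          94.8317
  2        50.00        44.9652        89.9305         269.7914
  3        50.00        42.6413       127.9238         511.6954
  4        50.00        40.4374       161.7498         808.7488
  5        50.00        38.3475       191.7375       1,150.4251
  6        50.00        36.3656       218.1935       1,527.3543
  7       550.00       379.3470     2,655.4287      21,243.4294
  Σ                    629.5198     3,492.3796      25,606.2761
P = 629.5198; D_Mac = 5.54769 yrs; D_mod = 5.26097 yrs; C = 36.58001.
Duration effect: -5.26097 × (-0.0215) = +0.113111
Convexity effect: 0.5 × 36.58001 × (-0.0215)² = +0.0084546
ΔP/P ≈ +0.113111 + 0.0084546 = +0.121565 = +12.1565%.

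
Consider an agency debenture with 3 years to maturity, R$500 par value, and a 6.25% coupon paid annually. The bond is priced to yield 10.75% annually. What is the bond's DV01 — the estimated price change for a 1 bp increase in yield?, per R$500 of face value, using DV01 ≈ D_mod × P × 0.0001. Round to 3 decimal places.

R$0.113

Periodic yield y = 0.1075.
  t   CF        PV=CF/(1+0.1075)^t    t·PV
  1        31.25        28.2167        28.2167
  2        31.25        25.4778        50.9557
  3       531.25       391.0819     1,173.2458
  Σ                    444.7765     1,252.4181
P = 444.7765; D_Mac = 2.81584 yrs; D_mod = 2.54252 yrs.
DV01 ≈ 2.54252 × 444.7765 × 0.0001 = 0.113085.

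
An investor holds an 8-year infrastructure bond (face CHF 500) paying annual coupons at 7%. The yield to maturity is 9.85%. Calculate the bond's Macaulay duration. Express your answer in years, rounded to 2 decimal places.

6.23 years

Periodic yield y = 0.0985. Discount each cash flow and weight by its year:
  t   CF        PV=CF/(1+0.0985)^t    t·PV
  1        35.00        31.8616        31.8616
  2        35.00        29.0047        58.0093
  3        35.00        26.4039        79.2117
  4        35.00        24.0363        96.1452
  5        35.00        21.8810       109.4051
  6        35.00        19.9190       119.5140
  7        35.00        18.1329       126.9304
  8       535.00       252.3209     2,018.5675
  Σ                    423.5604     2,639.6450
Price P = Σ PV = 423.5604.
Macaulay duration = Σ(t·PV) / P = 2,639.6450 / 423.5604 = 6.23204 years.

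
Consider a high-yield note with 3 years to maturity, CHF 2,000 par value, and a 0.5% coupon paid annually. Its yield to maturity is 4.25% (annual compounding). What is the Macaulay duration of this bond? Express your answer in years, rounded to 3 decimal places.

2.984 years

Periodic yield y = 0.0425. Discount each cash flow and weight by its year:
  t   CF        PV=CF/(1+0.0425)^t    t·PV
  1        10.00         9.5923         9.5923
  2        10.00         9.2013        18.4025
  3     2,010.00     1,774.0582     5,322.1746
  Σ                  1,792.8518     5,350.1695
Price P = Σ PV = 1,792.8518.
Macaulay duration = Σ(t·PV) / P = 5,350.1695 / 1,792.8518 = 2.98417 years.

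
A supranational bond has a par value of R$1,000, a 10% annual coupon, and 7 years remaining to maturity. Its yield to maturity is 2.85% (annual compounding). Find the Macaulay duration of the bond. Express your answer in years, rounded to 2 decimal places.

5.65 years

Periodic yield y = 0.0285. Discount each cash flow and weight by its year:
  t   CF        PV=CF/(1+0.0285)^t    t·PV
  1       100.00        97.2290        97.2290
  2       100.00        94.5347       189.0695
  3       100.00        91.9152       275.7455
  4       100.00        89.3682       357.4726
  5       100.00        86.8917       434.4587
  6       100.00        84.4840       506.9037
  7     1,100.00       903.5717     6,325.0018
  Σ                  1,447.9944     8,185.8808
Price P = Σ PV = 1,447.9944.
Macaulay duration = Σ(t·PV) / P = 8,185.8808 / 1,447.9944 = 5.65325 years.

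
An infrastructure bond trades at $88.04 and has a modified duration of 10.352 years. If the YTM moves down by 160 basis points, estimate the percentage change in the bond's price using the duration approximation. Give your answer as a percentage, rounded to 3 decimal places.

Duration approximation: ΔP/P ≈ -D_mod · Δy = -10.352 × (-0.016) = +0.165632.
As a percentage: +16.5632%.

+16.563%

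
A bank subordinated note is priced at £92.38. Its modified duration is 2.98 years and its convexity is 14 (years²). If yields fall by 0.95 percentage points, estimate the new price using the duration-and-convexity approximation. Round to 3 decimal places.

Duration effect: -D_mod·Δy = -2.98 × (-0.0095) = +0.028310
Convexity effect: ½·C·(Δy)² = 0.5 × 14 × (-0.0095)² = +0.00063175
ΔP/P ≈ +0.028310 + 0.00063175 = +0.02894175
New price ≈ 92.38 × (1 + 0.02894175) = 95.053638865.

£95.054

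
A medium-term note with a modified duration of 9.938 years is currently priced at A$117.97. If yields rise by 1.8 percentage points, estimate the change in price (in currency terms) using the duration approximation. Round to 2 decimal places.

Duration approximation: ΔP/P ≈ -D_mod · Δy = -9.938 × (+0.018) = -0.178884.
ΔP ≈ 117.97 × (-0.178884) = -21.10294548.

-A$21.10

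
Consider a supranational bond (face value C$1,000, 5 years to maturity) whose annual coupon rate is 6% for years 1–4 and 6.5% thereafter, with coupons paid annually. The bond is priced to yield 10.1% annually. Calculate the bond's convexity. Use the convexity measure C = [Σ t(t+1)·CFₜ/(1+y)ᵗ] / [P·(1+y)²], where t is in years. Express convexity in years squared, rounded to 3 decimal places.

20.924

With y = 0.101:
  t   CF        PV=CF/(1+0.101)^t    t·PV        t(t+1)·PV
  1        60.00        54.4959        54.4959         108.9918
  2        60.00        49.4967        98.9935         296.9805
  3        60.00        44.9562       134.8685         539.4740
  4        60.00        40.8321       163.3285         816.6425
  5     1,065.00       658.2836     3,291.4178      19,748.5070
  Σ                    848.0645     3,743.1042      21,510.5958
P = 848.0645.
Convexity = Σ t(t+1)·PV / [P·(1+y)²] = 21,510.5958 / (848.0645 × 1.212201) = 20.92420.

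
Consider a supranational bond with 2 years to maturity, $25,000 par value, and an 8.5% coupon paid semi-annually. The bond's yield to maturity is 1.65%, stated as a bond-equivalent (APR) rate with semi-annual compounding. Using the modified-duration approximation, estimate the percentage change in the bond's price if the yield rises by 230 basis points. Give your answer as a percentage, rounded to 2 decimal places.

Periodic yield y = 0.00825. Modified duration first:
  t   CF        PV=CF/(1+0.00825)^t    t·PV
  1     1,062.50     1,053.8061     1,053.8061
  2     1,062.50     1,045.1833     2,090.3667
  3     1,062.50     1,036.6311     3,109.8934
  4    26,062.50    25,219.8878   100,879.5511
  Σ                 28,355.5083   107,133.6172
P = 28,355.5083; D_Mac = 3.77823 half-year periods = 1.88911 yrs; D_mod = 1.88911/(1+0.00825) = 1.87366 yrs.
ΔP/P ≈ -D_mod · Δy = -1.87366 × (+0.023) = -0.043094 = -4.3094%.

-4.31%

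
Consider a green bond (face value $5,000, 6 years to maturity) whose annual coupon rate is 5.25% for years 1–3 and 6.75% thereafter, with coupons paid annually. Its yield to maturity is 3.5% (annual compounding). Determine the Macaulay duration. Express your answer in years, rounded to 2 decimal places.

5.32 years

Periodic yield y = 0.035. Discount each cash flow and weight by its year:
  t   CF        PV=CF/(1+0.035)^t    t·PV
  1       262.50       253.6232       253.6232
  2       262.50       245.0466       490.0931
  3       262.50       236.7600       710.2799
  4       337.50       294.1118     1,176.4470
  5       337.50       284.1659     1,420.8297
  6     5,337.50     4,342.0597    26,052.3581
  Σ                  5,655.7671    30,103.6310
Price P = Σ PV = 5,655.7671.
Macaulay duration = Σ(t·PV) / P = 30,103.6310 / 5,655.7671 = 5.32264 years.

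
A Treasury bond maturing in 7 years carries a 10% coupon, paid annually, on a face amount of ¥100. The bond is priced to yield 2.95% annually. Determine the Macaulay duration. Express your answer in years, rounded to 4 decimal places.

5.6493 years

Periodic yield y = 0.0295. Discount each cash flow and weight by its year:
  t   CF        PV=CF/(1+0.0295)^t    t·PV
  1        10.00         9.7135         9.7135
  2        10.00         9.4351        18.8702
  3        10.00         9.1648        27.4943
  4        10.00         8.9021        35.6086
  5        10.00         8.6471        43.2353
  6        10.00         8.3993        50.3957
  7       110.00        89.7446       628.2121
  Σ                    144.0064       813.5295
Price P = Σ PV = 144.0064.
Macaulay duration = Σ(t·PV) / P = 813.5295 / 144.0064 = 5.64926 years.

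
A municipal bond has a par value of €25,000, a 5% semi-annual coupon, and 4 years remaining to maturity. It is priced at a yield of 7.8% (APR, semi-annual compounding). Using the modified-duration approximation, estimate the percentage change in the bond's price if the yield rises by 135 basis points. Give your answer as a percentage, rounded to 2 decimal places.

-4.75%

Periodic yield y = 0.039. Modified duration first:
  t   CF        PV=CF/(1+0.039)^t    t·PV
  1       625.00       601.5399       601.5399
  2       625.00       578.9605     1,157.9210
  3       625.00       557.2286     1,671.6857
  4       625.00       536.3124     2,145.2495
  5       625.00       516.1813     2,580.9066
  6       625.00       496.8059     2,980.8353
  7       625.00       478.1577     3,347.1041
  8    25,625.00    18,868.5920   150,948.7360
  Σ                 22,633.7783   165,433.9781
P = 22,633.7783; D_Mac = 7.30916 half-year periods = 3.65458 yrs; D_mod = 3.65458/(1+0.039) = 3.51740 yrs.
ΔP/P ≈ -D_mod · Δy = -3.51740 × (+0.0135) = -0.047485 = -4.7485%.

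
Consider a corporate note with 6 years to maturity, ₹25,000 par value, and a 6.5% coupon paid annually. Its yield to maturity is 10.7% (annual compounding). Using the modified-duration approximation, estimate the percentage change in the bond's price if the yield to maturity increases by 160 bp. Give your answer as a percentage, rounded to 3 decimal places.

-7.307%

Periodic yield y = 0.107. Modified duration first:
  t   CF        PV=CF/(1+0.107)^t    t·PV
  1     1,625.00     1,467.9313     1,467.9313
  2     1,625.00     1,326.0446     2,652.0892
  3     1,625.00     1,197.8722     3,593.6167
  4     1,625.00     1,082.0887     4,328.3550
  5     1,625.00       977.4966     4,887.4831
  6    26,625.00    14,467.8465    86,807.0788
  Σ                 20,519.2800   103,736.5541
P = 20,519.2800; D_Mac = 5.05557 yrs; D_mod = 5.05557/(1+0.107) = 4.56691 yrs.
ΔP/P ≈ -D_mod · Δy = -4.56691 × (+0.016) = -0.073070 = -7.3070%.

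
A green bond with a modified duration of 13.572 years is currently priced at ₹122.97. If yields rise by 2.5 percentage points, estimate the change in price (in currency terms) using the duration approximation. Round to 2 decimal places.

-₹41.72

Duration approximation: ΔP/P ≈ -D_mod · Δy = -13.572 × (+0.025) = -0.339300.
ΔP ≈ 122.97 × (-0.339300) = -41.723721.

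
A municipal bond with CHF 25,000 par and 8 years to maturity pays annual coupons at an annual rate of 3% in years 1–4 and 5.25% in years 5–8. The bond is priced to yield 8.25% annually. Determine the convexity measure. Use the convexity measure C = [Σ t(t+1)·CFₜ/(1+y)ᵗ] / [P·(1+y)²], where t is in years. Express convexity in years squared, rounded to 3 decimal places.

51.126

With y = 0.0825:
  t   CF        PV=CF/(1+0.0825)^t    t·PV        t(t+1)·PV
  1       750.00       692.8406       692.8406       1,385.6813
  2       750.00       640.0375     1,280.0751       3,840.2253
  3       750.00       591.2587     1,773.7761       7,095.1045
  4       750.00       546.1974     2,184.7897      10,923.9484
  5     1,312.50       882.9981     4,414.9907      26,489.9441
  6     1,312.50       815.7027     4,894.2160      34,259.5120
  7     1,312.50       753.5360     5,274.7517      42,198.0132
  8    26,312.50    13,955.2902   111,642.3218   1,004,780.8965
  Σ                 18,877.8613   132,157.7617   1,130,973.3252
P = 18,877.8613.
Convexity = Σ t(t+1)·PV / [P·(1+y)²] = 1,130,973.3252 / (18,877.8613 × 1.171806) = 51.12623.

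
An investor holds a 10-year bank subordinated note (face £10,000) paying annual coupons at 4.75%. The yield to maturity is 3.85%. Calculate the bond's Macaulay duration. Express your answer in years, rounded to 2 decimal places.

8.26 years

Periodic yield y = 0.0385. Discount each cash flow and weight by its year:
  t   CF        PV=CF/(1+0.0385)^t    t·PV
  1       475.00       457.3905       457.3905
  2       475.00       440.4338       880.8675
  3       475.00       424.1057     1,272.3171
  4       475.00       408.3830     1,633.5318
  5       475.00       393.2431     1,966.2155
  6       475.00       378.6645     2,271.9871
  7       475.00       364.6264     2,552.3848
  8       475.00       351.1087     2,808.8697
  9       475.00       338.0922     3,042.8295
  10   10,475.00     7,179.4144    71,794.1442
  Σ                 10,735.4622    88,680.5375
Price P = Σ PV = 10,735.4622.
Macaulay duration = Σ(t·PV) / P = 88,680.5375 / 10,735.4622 = 8.26052 years.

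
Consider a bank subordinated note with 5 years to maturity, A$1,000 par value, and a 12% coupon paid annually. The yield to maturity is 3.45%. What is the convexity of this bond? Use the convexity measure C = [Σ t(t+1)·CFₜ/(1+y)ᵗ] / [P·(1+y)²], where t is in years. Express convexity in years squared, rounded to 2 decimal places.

22.01

With y = 0.0345:
  t   CF        PV=CF/(1+0.0345)^t    t·PV        t(t+1)·PV
  1       120.00       115.9981       115.9981         231.9961
  2       120.00       112.1296       224.2592         672.7776
  3       120.00       108.3901       325.1704       1,300.6816
  4       120.00       104.7754       419.1015       2,095.5077
  5     1,120.00       945.2911     4,726.4553      28,358.7316
  Σ                  1,386.5842     5,810.9845      32,659.6946
P = 1,386.5842.
Convexity = Σ t(t+1)·PV / [P·(1+y)²] = 32,659.6946 / (1,386.5842 × 1.070190) = 22.00923.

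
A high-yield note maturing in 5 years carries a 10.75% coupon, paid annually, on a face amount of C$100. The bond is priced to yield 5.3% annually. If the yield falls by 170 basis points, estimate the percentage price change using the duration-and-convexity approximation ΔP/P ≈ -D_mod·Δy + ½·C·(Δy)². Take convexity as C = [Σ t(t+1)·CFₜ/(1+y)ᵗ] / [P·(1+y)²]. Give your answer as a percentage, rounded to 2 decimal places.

+7.11%

With y = 0.053:
  t   CF        PV=CF/(1+0.053)^t    t·PV        t(t+1)·PV
  1        10.75        10.2089        10.2089          20.4179
  2        10.75         9.6951        19.3902          58.1705
  3        10.75         9.2071        27.6213         110.4853
  4        10.75         8.7437        34.9748         174.8739
  5       110.75        85.5464       427.7321       2,566.3928
  Σ                    123.4012       519.9273       2,930.3404
P = 123.4012; D_Mac = 4.21331 yrs; D_mod = 4.00124 yrs; C = 21.41617.
Duration effect: -4.00124 × (-0.017) = +0.068021
Convexity effect: 0.5 × 21.41617 × (-0.017)² = +0.0030946
ΔP/P ≈ +0.068021 + 0.0030946 = +0.071116 = +7.1116%.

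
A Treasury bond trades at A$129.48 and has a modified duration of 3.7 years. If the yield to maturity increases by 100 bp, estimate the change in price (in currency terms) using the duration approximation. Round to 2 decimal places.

-A$4.79

Duration approximation: ΔP/P ≈ -D_mod · Δy = -3.7 × (+0.01) = -0.037000.
ΔP ≈ 129.48 × (-0.037000) = -4.79076.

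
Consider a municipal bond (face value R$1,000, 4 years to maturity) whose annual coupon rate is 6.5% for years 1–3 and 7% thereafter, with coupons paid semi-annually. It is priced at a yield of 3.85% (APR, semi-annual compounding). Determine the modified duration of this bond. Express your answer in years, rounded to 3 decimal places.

Periodic yield y = 0.01925. First find Macaulay duration:
  t   CF        PV=CF/(1+0.01925)^t    t·PV
  1        32.50        31.8862        31.8862
  2        32.50        31.2840        62.5679
  3        32.50        30.6931        92.0794
  4        32.50        30.1134       120.4538
  5        32.50        29.5447       147.7236
  6        32.50        28.9867       173.9203
  7        35.00        30.6269       214.3883
  8     1,035.00       888.5760     7,108.6082
  Σ                  1,101.7111     7,951.6276
P = 1,101.7111; Macaulay duration = 7,951.6276 / 1,101.7111 = 7.21753 half-year periods = 3.60876 years.
Modified duration = D_Mac / (1 + y) = 3.60876 / 1.01925 = 3.54061 years.

3.541 years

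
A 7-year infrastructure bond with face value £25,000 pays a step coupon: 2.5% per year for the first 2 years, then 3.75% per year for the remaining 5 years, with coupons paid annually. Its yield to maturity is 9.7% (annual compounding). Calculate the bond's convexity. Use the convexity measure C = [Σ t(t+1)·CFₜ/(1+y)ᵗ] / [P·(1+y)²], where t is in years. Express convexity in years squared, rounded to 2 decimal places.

40.03

With y = 0.097:
  t   CF        PV=CF/(1+0.097)^t    t·PV        t(t+1)·PV
  1       625.00       569.7356       569.7356       1,139.4713
  2       625.00       519.3579     1,038.7158       3,116.1475
  3       937.50       710.1521     2,130.4564       8,521.8256
  4       937.50       647.3584     2,589.4335      12,947.1674
  5       937.50       590.1170     2,950.5851      17,703.5105
  6       937.50       537.9371     3,227.6227      22,593.3589
  7    25,937.50    13,566.9343    94,968.5399     759,748.3193
  Σ                 17,141.5925   107,475.0891     825,769.8005
P = 17,141.5925.
Convexity = Σ t(t+1)·PV / [P·(1+y)²] = 825,769.8005 / (17,141.5925 × 1.203409) = 40.03083.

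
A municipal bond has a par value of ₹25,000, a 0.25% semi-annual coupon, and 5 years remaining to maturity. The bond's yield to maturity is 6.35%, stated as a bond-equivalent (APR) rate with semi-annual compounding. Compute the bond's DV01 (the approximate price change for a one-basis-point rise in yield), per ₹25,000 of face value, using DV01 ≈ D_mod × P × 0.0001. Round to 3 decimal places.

₹8.930

Periodic yield y = 0.03175.
  t   CF        PV=CF/(1+0.03175)^t    t·PV
  1        31.25        30.2883        30.2883
  2        31.25        29.3563        58.7126
  3        31.25        28.4529        85.3587
  4        31.25        27.5773       110.3093
  5        31.25        26.7287       133.6434
  6        31.25        25.9062       155.4370
  7        31.25        25.1090       175.7627
  8        31.25        24.3363       194.6902
  9        31.25        23.5874       212.2864
  10   25,031.25    18,312.0836   183,120.8360
  Σ                 18,553.4259   184,277.3247
P = 18,553.4259; D_Mac = 9.93225 half-year periods = 4.96613 yrs; D_mod = 4.81330 yrs.
DV01 ≈ 4.81330 × 18,553.4259 × 0.0001 = 8.930328.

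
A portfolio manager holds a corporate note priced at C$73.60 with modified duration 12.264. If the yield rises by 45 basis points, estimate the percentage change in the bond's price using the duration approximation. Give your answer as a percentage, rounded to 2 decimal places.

Duration approximation: ΔP/P ≈ -D_mod · Δy = -12.264 × (+0.0045) = -0.055188.
As a percentage: -5.5188%.

-5.52%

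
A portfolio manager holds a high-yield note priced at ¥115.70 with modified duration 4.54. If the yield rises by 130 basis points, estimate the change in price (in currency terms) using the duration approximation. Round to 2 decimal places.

-¥6.83

Duration approximation: ΔP/P ≈ -D_mod · Δy = -4.54 × (+0.013) = -0.059020.
ΔP ≈ 115.70 × (-0.059020) = -6.828614.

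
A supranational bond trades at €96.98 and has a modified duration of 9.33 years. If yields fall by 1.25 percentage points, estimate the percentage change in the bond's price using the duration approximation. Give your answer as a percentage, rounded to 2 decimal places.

+11.66%

Duration approximation: ΔP/P ≈ -D_mod · Δy = -9.33 × (-0.0125) = +0.116625.
As a percentage: +11.6625%.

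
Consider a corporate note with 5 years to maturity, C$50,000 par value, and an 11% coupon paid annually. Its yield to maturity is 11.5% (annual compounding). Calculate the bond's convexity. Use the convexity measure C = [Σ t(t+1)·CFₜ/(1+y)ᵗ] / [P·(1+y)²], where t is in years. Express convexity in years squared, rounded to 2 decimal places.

18.37

With y = 0.115:
  t   CF        PV=CF/(1+0.115)^t    t·PV        t(t+1)·PV
  1     5,500.00     4,932.7354     4,932.7354       9,865.4709
  2     5,500.00     4,423.9780     8,847.9559      26,543.8678
  3     5,500.00     3,967.6932    11,903.0797      47,612.3189
  4     5,500.00     3,558.4693    14,233.8771      71,169.3854
  5    55,500.00    32,204.6546   161,023.2732     966,139.6392
  Σ                 49,087.5305   200,940.9214   1,121,330.6822
P = 49,087.5305.
Convexity = Σ t(t+1)·PV / [P·(1+y)²] = 1,121,330.6822 / (49,087.5305 × 1.243225) = 18.37438.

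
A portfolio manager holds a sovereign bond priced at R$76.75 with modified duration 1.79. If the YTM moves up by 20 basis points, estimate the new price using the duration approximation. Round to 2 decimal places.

Duration approximation: ΔP/P ≈ -D_mod · Δy = -1.79 × (+0.002) = -0.003580.
New price ≈ 76.75 × (1 - 0.003580) = 76.475235.

R$76.48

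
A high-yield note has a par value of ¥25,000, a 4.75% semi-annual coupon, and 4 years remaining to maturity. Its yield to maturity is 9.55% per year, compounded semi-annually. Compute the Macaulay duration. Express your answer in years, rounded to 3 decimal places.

3.656 years

Periodic yield y = 0.04775. Discount each cash flow and weight by its period:
  t   CF        PV=CF/(1+0.04775)^t    t·PV
  1       593.75       566.6905       566.6905
  2       593.75       540.8643     1,081.7285
  3       593.75       516.2150     1,548.6450
  4       593.75       492.6891     1,970.7564
  5       593.75       470.2354     2,351.1768
  6       593.75       448.8049     2,692.8295
  7       593.75       428.3511     2,998.4580
  8    25,593.75    17,622.7048   140,981.6387
  Σ                 21,086.5551   154,191.9234
Price P = Σ PV = 21,086.5551.
Macaulay duration = Σ(t·PV) / P = 154,191.9234 / 21,086.5551 = 7.31233 half-year periods.
In years: 7.31233 / 2 = 3.65617 years.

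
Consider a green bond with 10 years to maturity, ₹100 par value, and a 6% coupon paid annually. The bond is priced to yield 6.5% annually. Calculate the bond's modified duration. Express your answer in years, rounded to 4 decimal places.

7.2824 years

Periodic yield y = 0.065. First find Macaulay duration:
  t   CF        PV=CF/(1+0.065)^t    t·PV
  1         6.00         5.6338         5.6338
  2         6.00         5.2900        10.5799
  3         6.00         4.9671        14.9013
  4         6.00         4.6639        18.6558
  5         6.00         4.3793        21.8964
  6         6.00         4.1120        24.6720
  7         6.00         3.8610        27.0273
  8         6.00         3.6254        29.0031
  9         6.00         3.4041        30.6371
  10      106.00        56.4690       564.6896
  Σ                     96.4056       747.6962
P = 96.4056; Macaulay duration = 747.6962 / 96.4056 = 7.75574 years.
Modified duration = D_Mac / (1 + y) = 7.75574 / 1.065 = 7.28238 years.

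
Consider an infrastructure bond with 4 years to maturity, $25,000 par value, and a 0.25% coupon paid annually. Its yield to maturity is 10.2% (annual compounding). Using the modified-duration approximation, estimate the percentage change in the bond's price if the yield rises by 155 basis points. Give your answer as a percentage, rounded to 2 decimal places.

-5.60%

Periodic yield y = 0.102. Modified duration first:
  t   CF        PV=CF/(1+0.102)^t    t·PV
  1        62.50        56.7151        56.7151
  2        62.50        51.4656       102.9311
  3        62.50        46.7020       140.1059
  4    25,062.50    16,994.0938    67,976.3753
  Σ                 17,148.9764    68,276.1275
P = 17,148.9764; D_Mac = 3.98135 yrs; D_mod = 3.98135/(1+0.102) = 3.61284 yrs.
ΔP/P ≈ -D_mod · Δy = -3.61284 × (+0.0155) = -0.055999 = -5.5999%.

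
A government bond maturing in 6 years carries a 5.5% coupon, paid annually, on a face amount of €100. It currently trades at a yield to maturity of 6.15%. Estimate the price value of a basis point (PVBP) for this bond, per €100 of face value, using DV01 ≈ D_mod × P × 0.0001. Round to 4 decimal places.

Periodic yield y = 0.0615.
  t   CF        PV=CF/(1+0.0615)^t    t·PV
  1         5.50         5.1813         5.1813
  2         5.50         4.8812         9.7623
  3         5.50         4.5984        13.7951
  4         5.50         4.3319        17.3278
  5         5.50         4.0810        20.4048
  6       105.50        73.7450       442.4699
  Σ                     96.8187       508.9412
P = 96.8187; D_Mac = 5.25664 yrs; D_mod = 4.95209 yrs.
DV01 ≈ 4.95209 × 96.8187 × 0.0001 = 0.047945.

€0.0479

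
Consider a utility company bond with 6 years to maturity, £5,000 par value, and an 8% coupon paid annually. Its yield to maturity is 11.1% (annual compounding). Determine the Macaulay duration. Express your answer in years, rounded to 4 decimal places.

Periodic yield y = 0.111. Discount each cash flow and weight by its year:
  t   CF        PV=CF/(1+0.111)^t    t·PV
  1       400.00       360.0360       360.0360
  2       400.00       324.0648       648.1296
  3       400.00       291.6875       875.0625
  4       400.00       262.5450     1,050.1800
  5       400.00       236.3141     1,181.5707
  6     5,400.00     2,871.5039    17,229.0232
  Σ                  4,346.1513    21,344.0020
Price P = Σ PV = 4,346.1513.
Macaulay duration = Σ(t·PV) / P = 21,344.0020 / 4,346.1513 = 4.91101 years.

4.9110 years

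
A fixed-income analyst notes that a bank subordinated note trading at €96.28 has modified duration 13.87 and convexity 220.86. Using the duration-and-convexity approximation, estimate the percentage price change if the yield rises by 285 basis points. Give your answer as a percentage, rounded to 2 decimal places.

-30.56%

Duration effect: -D_mod·Δy = -13.87 × (+0.0285) = -0.395295
Convexity effect: ½·C·(Δy)² = 0.5 × 220.86 × (0.0285)² = +0.0896967675
ΔP/P ≈ -0.395295 + 0.0896967675 = -0.3055982325
= -30.55982325%.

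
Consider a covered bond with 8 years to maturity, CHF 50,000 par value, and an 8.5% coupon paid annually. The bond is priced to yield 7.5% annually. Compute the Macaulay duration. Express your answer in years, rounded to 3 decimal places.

6.176 years

Periodic yield y = 0.075. Discount each cash flow and weight by its year:
  t   CF        PV=CF/(1+0.075)^t    t·PV
  1     4,250.00     3,953.4884     3,953.4884
  2     4,250.00     3,677.6636     7,355.3272
  3     4,250.00     3,421.0824    10,263.2473
  4     4,250.00     3,182.4023    12,729.6090
  5     4,250.00     2,960.3742    14,801.8709
  6     4,250.00     2,753.8365    16,523.0187
  7     4,250.00     2,561.7083    17,931.9583
  8    54,250.00    30,418.0962   243,344.7693
  Σ                 52,928.6518   326,903.2891
Price P = Σ PV = 52,928.6518.
Macaulay duration = Σ(t·PV) / P = 326,903.2891 / 52,928.6518 = 6.17630 years.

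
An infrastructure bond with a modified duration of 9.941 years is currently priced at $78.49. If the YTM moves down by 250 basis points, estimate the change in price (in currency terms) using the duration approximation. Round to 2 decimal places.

Duration approximation: ΔP/P ≈ -D_mod · Δy = -9.941 × (-0.025) = +0.248525.
ΔP ≈ 78.49 × (+0.248525) = +19.50672725.

+$19.51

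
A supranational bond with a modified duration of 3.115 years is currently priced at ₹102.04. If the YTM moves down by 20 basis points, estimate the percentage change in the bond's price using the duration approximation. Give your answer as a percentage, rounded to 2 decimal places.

+0.62%

Duration approximation: ΔP/P ≈ -D_mod · Δy = -3.115 × (-0.002) = +0.006230.
As a percentage: +0.6230%.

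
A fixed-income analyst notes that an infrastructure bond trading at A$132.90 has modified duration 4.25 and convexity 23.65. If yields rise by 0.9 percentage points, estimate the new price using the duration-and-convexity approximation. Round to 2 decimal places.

Duration effect: -D_mod·Δy = -4.25 × (+0.009) = -0.038250
Convexity effect: ½·C·(Δy)² = 0.5 × 23.65 × (0.009)² = +0.000957825
ΔP/P ≈ -0.038250 + 0.000957825 = -0.037292175
New price ≈ 132.90 × (1 - 0.037292175) = 127.9438699425.

A$127.94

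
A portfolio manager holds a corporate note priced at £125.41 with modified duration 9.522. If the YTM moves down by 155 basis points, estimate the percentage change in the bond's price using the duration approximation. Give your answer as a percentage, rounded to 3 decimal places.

+14.759%

Duration approximation: ΔP/P ≈ -D_mod · Δy = -9.522 × (-0.0155) = +0.147591.
As a percentage: +14.7591%.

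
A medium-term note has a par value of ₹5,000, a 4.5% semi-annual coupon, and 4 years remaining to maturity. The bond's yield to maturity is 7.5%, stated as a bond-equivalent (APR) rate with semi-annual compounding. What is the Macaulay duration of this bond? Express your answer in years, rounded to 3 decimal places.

Periodic yield y = 0.0375. Discount each cash flow and weight by its period:
  t   CF        PV=CF/(1+0.0375)^t    t·PV
  1       112.50       108.4337       108.4337
  2       112.50       104.5144       209.0289
  3       112.50       100.7368       302.2104
  4       112.50        97.0957       388.3829
  5       112.50        93.5862       467.9312
  6       112.50        90.2036       541.2216
  7       112.50        86.9432       608.6026
  8     5,112.50     3,808.2765    30,466.2124
  Σ                  4,489.7903    33,092.0238
Price P = Σ PV = 4,489.7903.
Macaulay duration = Σ(t·PV) / P = 33,092.0238 / 4,489.7903 = 7.37051 half-year periods.
In years: 7.37051 / 2 = 3.68525 years.

3.685 years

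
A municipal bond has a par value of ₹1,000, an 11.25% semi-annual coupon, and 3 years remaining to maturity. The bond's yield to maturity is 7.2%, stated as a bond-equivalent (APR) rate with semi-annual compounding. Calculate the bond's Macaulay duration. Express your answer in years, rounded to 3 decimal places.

Periodic yield y = 0.036. Discount each cash flow and weight by its period:
  t   CF        PV=CF/(1+0.036)^t    t·PV
  1        56.25        54.2954        54.2954
  2        56.25        52.4087       104.8173
  3        56.25        50.5875       151.7625
  4        56.25        48.8296       195.3186
  5        56.25        47.1329       235.6643
  6     1,056.25       854.2956     5,125.7738
  Σ                  1,107.5497     5,867.6319
Price P = Σ PV = 1,107.5497.
Macaulay duration = Σ(t·PV) / P = 5,867.6319 / 1,107.5497 = 5.29785 half-year periods.
In years: 5.29785 / 2 = 2.64892 years.

2.649 years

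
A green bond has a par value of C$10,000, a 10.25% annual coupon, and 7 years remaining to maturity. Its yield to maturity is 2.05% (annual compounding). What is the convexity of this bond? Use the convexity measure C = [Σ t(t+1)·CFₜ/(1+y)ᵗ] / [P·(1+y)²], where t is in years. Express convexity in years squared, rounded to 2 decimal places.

40.17

With y = 0.0205:
  t   CF        PV=CF/(1+0.0205)^t    t·PV        t(t+1)·PV
  1     1,025.00     1,004.4096     1,004.4096       2,008.8192
  2     1,025.00       984.2328     1,968.4657       5,905.3970
  3     1,025.00       964.4614     2,893.3841      11,573.5365
  4     1,025.00       945.0871     3,780.3483      18,901.7417
  5     1,025.00       926.1020     4,630.5100      27,783.0599
  6     1,025.00       907.4983     5,444.9897      38,114.9278
  7    11,025.00     9,565.0564    66,955.3947     535,643.1579
  Σ                 15,296.8476    86,677.5021     639,930.6400
P = 15,296.8476.
Convexity = Σ t(t+1)·PV / [P·(1+y)²] = 639,930.6400 / (15,296.8476 × 1.041420) = 40.17029.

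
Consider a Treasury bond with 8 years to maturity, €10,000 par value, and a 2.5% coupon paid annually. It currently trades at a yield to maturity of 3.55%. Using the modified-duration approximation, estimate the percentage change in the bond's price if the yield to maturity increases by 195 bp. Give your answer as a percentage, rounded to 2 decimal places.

-13.78%

Periodic yield y = 0.0355. Modified duration first:
  t   CF        PV=CF/(1+0.0355)^t    t·PV
  1       250.00       241.4293       241.4293
  2       250.00       233.1524       466.3047
  3       250.00       225.1592       675.4776
  4       250.00       217.4401       869.7603
  5       250.00       209.9856     1,049.9279
  6       250.00       202.7867     1,216.7200
  7       250.00       195.8345     1,370.8418
  8    10,250.00     7,753.9508    62,031.6062
  Σ                  9,279.7385    67,922.0678
P = 9,279.7385; D_Mac = 7.31939 yrs; D_mod = 7.31939/(1+0.0355) = 7.06846 yrs.
ΔP/P ≈ -D_mod · Δy = -7.06846 × (+0.0195) = -0.137835 = -13.7835%.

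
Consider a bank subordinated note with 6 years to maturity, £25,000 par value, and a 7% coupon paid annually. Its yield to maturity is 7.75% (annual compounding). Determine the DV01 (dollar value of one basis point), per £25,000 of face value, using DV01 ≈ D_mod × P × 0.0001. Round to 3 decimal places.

£11.379

Periodic yield y = 0.0775.
  t   CF        PV=CF/(1+0.0775)^t    t·PV
  1     1,750.00     1,624.1299     1,624.1299
  2     1,750.00     1,507.3132     3,014.6263
  3     1,750.00     1,398.8985     4,196.6956
  4     1,750.00     1,298.2817     5,193.1268
  5     1,750.00     1,204.9018     6,024.5090
  6    26,750.00    17,093.0717   102,558.4300
  Σ                 24,126.5968   122,611.5176
P = 24,126.5968; D_Mac = 5.08201 yrs; D_mod = 4.71648 yrs.
DV01 ≈ 4.71648 × 24,126.5968 × 0.0001 = 11.379259.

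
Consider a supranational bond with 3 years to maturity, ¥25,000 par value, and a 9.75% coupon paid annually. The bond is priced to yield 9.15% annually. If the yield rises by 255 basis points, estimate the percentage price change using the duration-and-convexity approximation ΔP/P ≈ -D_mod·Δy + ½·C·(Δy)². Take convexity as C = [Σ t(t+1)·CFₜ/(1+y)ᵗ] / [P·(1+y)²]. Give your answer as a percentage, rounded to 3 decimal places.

-6.119%

With y = 0.0915:
  t   CF        PV=CF/(1+0.0915)^t    t·PV        t(t+1)·PV
  1     2,437.50     2,233.1654     2,233.1654       4,466.3307
  2     2,437.50     2,045.9600     4,091.9201      12,275.7602
  3    27,437.50    21,099.5560    63,298.6681     253,194.6726
  Σ                 25,378.6814    69,623.7536     269,936.7635
P = 25,378.6814; D_Mac = 2.74340 yrs; D_mod = 2.51342 yrs; C = 8.92782.
Duration effect: -2.51342 × (+0.0255) = -0.064092
Convexity effect: 0.5 × 8.92782 × (0.0255)² = +0.0029027
ΔP/P ≈ -0.064092 + 0.0029027 = -0.061189 = -6.1189%.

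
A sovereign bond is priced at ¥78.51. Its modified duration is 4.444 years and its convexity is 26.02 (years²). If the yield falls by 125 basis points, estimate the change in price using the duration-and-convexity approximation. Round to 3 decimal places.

Duration effect: -D_mod·Δy = -4.444 × (-0.0125) = +0.055550
Convexity effect: ½·C·(Δy)² = 0.5 × 26.02 × (-0.0125)² = +0.0020328125
ΔP/P ≈ +0.055550 + 0.0020328125 = +0.0575828125
ΔP ≈ 78.51 × (+0.0575828125) = +4.520826609375.

+¥4.521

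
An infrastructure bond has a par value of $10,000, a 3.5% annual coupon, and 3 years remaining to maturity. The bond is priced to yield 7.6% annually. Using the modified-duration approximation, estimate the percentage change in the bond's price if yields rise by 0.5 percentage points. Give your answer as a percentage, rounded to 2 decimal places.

Periodic yield y = 0.076. Modified duration first:
  t   CF        PV=CF/(1+0.076)^t    t·PV
  1       350.00       325.2788       325.2788
  2       350.00       302.3037       604.6075
  3    10,350.00     8,308.1348    24,924.4045
  Σ                  8,935.7174    25,854.2907
P = 8,935.7174; D_Mac = 2.89336 yrs; D_mod = 2.89336/(1+0.076) = 2.68900 yrs.
ΔP/P ≈ -D_mod · Δy = -2.68900 × (+0.005) = -0.013445 = -1.3445%.

-1.34%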